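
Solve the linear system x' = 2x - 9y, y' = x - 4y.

Coefficient matrix A = [[2, -9], [1, -4]].
Characteristic polynomial det(A - λI) = λ^2 + 2λ + 1 = 0.
Single eigenvalue λ = -1 with algebraic multiplicity 2.
Eigenvector v = (-3,-1); generalized eigenvector w with (A-λI)w=v is (-1,0).
General solution: e^(-t)[c_1·v + c_2·(t·v + w)].

x(t) = -3c_1e^(-t) - 3c_2te^(-t) - c_2e^(-t), y(t) = -c_1e^(-t) - c_2te^(-t)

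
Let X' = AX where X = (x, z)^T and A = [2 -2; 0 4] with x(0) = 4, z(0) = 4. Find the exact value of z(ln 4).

1024

A = [[2,-2],[0,4]]; eigenvalues λ = 4, 2.
Eigenvectors: (1,-1) for λ=4, (1,0) for λ=2.
From the initial condition, c_1 = -4, c_2 = 8.
z(ln 4) = (-4)(4^4)(-1) + (8)(4^2)(0) = 1024.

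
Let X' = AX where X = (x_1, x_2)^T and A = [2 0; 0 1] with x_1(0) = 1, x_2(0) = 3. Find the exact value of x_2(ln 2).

6

A = [[2,0],[0,1]]; eigenvalues λ = 1, 2.
Eigenvectors: (0,-1) for λ=1, (1,0) for λ=2.
From the initial condition, c_1 = -3, c_2 = 1.
x_2(ln 2) = (-3)(2^1)(-1) + (1)(2^2)(0) = 6.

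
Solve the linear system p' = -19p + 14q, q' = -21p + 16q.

p(t) = 2C_1e^(2t) + C_2e^(-5t), q(t) = 3C_1e^(2t) + C_2e^(-5t)

Coefficient matrix A = [[-19, 14], [-21, 16]].
Characteristic polynomial det(A - λI) = λ^2 + 3λ - 10 = 0.
Eigenvalues λ = 2, -5.
For λ=2: (A-λI) row 1 is [-21, 14], so an eigenvector is (2, 3).
For λ=-5: (A-λI) row 1 is [-14, 14], so an eigenvector is (1, 1).
General solution: C_1e^(2t)(2,3) + C_2e^(-5t)(1,1).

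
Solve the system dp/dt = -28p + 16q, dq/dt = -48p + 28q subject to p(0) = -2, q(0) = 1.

p(t) = 8e^(4t) - 10e^(-4t), q(t) = 16e^(4t) - 15e^(-4t)

Coefficient matrix A = [[-28, 16], [-48, 28]].
Characteristic polynomial det(A - λI) = λ^2 - 16 = 0.
Eigenvalues λ = -4, 4.
For λ=-4: (A-λI) row 1 is [-24, 16], so an eigenvector is (2, 3).
For λ=4: (A-λI) row 1 is [-32, 16], so an eigenvector is (-1, -2).
General solution: c_1e^(-4t)(2,3) + c_2e^(4t)(-1,-2).
Applying p(0)=-2, q(0)=1 gives c_1=-5, c_2=-8.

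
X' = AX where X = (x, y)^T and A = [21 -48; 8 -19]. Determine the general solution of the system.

Coefficient matrix A = [[21, -48], [8, -19]].
Characteristic polynomial det(A - λI) = λ^2 - 2λ - 15 = 0.
Eigenvalues λ = -3, 5.
For λ=-3: (A-λI) row 1 is [24, -48], so an eigenvector is (2, 1).
For λ=5: (A-λI) row 1 is [16, -48], so an eigenvector is (-3, -1).
General solution: c_1e^(-3t)(2,1) + c_2e^(5t)(-3,-1).

x(t) = 2c_1e^(-3t) - 3c_2e^(5t), y(t) = c_1e^(-3t) - c_2e^(5t)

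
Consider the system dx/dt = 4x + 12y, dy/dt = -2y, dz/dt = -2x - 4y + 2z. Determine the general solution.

Coefficient matrix A = [[4, 12, 0], [0, -2, 0], [-2, -4, 2]].
det(A - λI) = 0 gives eigenvalues λ = 2, -2, 4.
For λ=2: eigenvector (0,0,1).
For λ=-2: eigenvector (-2,1,0).
For λ=4: eigenvector (1,0,-1).
General solution: c_1e^(2t)(0,0,1) + c_2e^(-2t)(-2,1,0) + c_3e^(4t)(1,0,-1).

x(t) = -2c_2e^(-2t) + c_3e^(4t), y(t) = c_2e^(-2t), z(t) = c_1e^(2t) - c_3e^(4t)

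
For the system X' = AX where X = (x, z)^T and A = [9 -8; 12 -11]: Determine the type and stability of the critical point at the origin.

A = [[9,-8],[12,-11]]; det(A-λI) = λ^2 + 2λ - 3.
λ = -3, 1: opposite signs.

saddle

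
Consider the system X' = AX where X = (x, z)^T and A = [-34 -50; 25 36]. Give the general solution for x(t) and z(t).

x(t) = -K_1e^(t)sin(5t) + 3K_1e^(t)cos(5t) + 3K_2e^(t)sin(5t) + K_2e^(t)cos(5t), z(t) = K_1e^(t)sin(5t) - 2K_1e^(t)cos(5t) - 2K_2e^(t)sin(5t) - K_2e^(t)cos(5t)

Coefficient matrix A = [[-34, -50], [25, 36]].
Characteristic polynomial det(A - λI) = λ^2 - 2λ + 26 = 0.
Eigenvalues λ = 1 ± 5i (complex conjugate pair).
For λ=1+5i: an eigenvector is (3,-2) - i(-1,1) = (3 + i, -2 - i).
A real fundamental pair from Re and Im of e^((1+5i)t)v: X_1 = e^(t)(cos(5t)·(3,-2) + sin(5t)·(-1,1)), X_2 = e^(t)(sin(5t)·(3,-2) - cos(5t)·(-1,1)).
General solution: K_1X_1 + K_2X_2.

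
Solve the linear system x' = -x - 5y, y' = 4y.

x(t) = -C_1e^(4t) + C_2e^(-t), y(t) = C_1e^(4t)

Coefficient matrix A = [[-1, -5], [0, 4]].
Characteristic polynomial det(A - λI) = λ^2 - 3λ - 4 = 0.
Eigenvalues λ = 4, -1.
For λ=4: (A-λI) row 1 is [-5, -5], so an eigenvector is (-1, 1).
For λ=-1: (A-λI) row 1 is [0, -5], so an eigenvector is (1, 0).
General solution: C_1e^(4t)(-1,1) + C_2e^(-t)(1,0).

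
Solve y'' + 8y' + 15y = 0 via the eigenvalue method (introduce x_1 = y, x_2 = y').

y(t) = C_1e^(-5t) + C_2e^(-3t)

Let x_1 = y, x_2 = y'. Then x_1' = x_2 and x_2' = -15x_1 - 8x_2.
A = [[0,1],[-15,-8]]; det(A-λI) = λ^2 + 8λ + 15.
Eigenvalues λ = -5, -3 with eigenvectors (1,-5), (1,-3).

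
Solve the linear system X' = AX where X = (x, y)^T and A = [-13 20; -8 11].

x(t) = -2K_1e^(-t)sin(4t) - K_1e^(-t)cos(4t) - K_2e^(-t)sin(4t) + 2K_2e^(-t)cos(4t), y(t) = -K_1e^(-t)sin(4t) - K_1e^(-t)cos(4t) - K_2e^(-t)sin(4t) + K_2e^(-t)cos(4t)

Coefficient matrix A = [[-13, 20], [-8, 11]].
Characteristic polynomial det(A - λI) = λ^2 + 2λ + 17 = 0.
Eigenvalues λ = -1 ± 4i (complex conjugate pair).
For λ=-1+4i: an eigenvector is (-1,-1) - i(-2,-1) = (-1 + 2i, -1 + i).
A real fundamental pair from Re and Im of e^((-1+4i)t)v: X_1 = e^(-t)(cos(4t)·(-1,-1) + sin(4t)·(-2,-1)), X_2 = e^(-t)(sin(4t)·(-1,-1) - cos(4t)·(-2,-1)).
General solution: K_1X_1 + K_2X_2.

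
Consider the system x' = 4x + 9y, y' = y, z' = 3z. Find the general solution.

x(t) = c_1e^(4t) - 3c_2e^(t), y(t) = c_2e^(t), z(t) = c_3e^(3t)

Coefficient matrix A = [[4, 9, 0], [0, 1, 0], [0, 0, 3]].
det(A - λI) = 0 gives eigenvalues λ = 4, 1, 3.
For λ=4: eigenvector (1,0,0).
For λ=1: eigenvector (-3,1,0).
For λ=3: eigenvector (0,0,1).
General solution: c_1e^(4t)(1,0,0) + c_2e^(t)(-3,1,0) + c_3e^(3t)(0,0,1).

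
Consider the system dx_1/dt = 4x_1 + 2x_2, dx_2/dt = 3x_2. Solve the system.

x_1(t) = c_1e^(4t) - 2c_2e^(3t), x_2(t) = c_2e^(3t)

Coefficient matrix A = [[4, 2], [0, 3]].
Characteristic polynomial det(A - λI) = λ^2 - 7λ + 12 = 0.
Eigenvalues λ = 4, 3.
For λ=4: (A-λI) row 1 is [0, 2], so an eigenvector is (1, 0).
For λ=3: (A-λI) row 1 is [1, 2], so an eigenvector is (-2, 1).
General solution: c_1e^(4t)(1,0) + c_2e^(3t)(-2,1).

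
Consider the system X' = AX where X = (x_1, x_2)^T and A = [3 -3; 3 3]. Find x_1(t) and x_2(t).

Coefficient matrix A = [[3, -3], [3, 3]].
Characteristic polynomial det(A - λI) = λ^2 - 6λ + 18 = 0.
Eigenvalues λ = 3 ± 3i (complex conjugate pair).
For λ=3+3i: an eigenvector is (0,1) - i(-1,0) = (0 + i, 1).
A real fundamental pair from Re and Im of e^((3+3i)t)v: X_1 = e^(3t)(cos(3t)·(0,1) + sin(3t)·(-1,0)), X_2 = e^(3t)(sin(3t)·(0,1) - cos(3t)·(-1,0)).
General solution: C_1X_1 + C_2X_2.

x_1(t) = -C_1e^(3t)sin(3t) + C_2e^(3t)cos(3t), x_2(t) = C_1e^(3t)cos(3t) + C_2e^(3t)sin(3t)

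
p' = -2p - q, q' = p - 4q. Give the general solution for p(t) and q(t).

p(t) = -C_1e^(-3t) - C_2te^(-3t) + C_2e^(-3t), q(t) = -C_1e^(-3t) - C_2te^(-3t) + 2C_2e^(-3t)

Coefficient matrix A = [[-2, -1], [1, -4]].
Characteristic polynomial det(A - λI) = λ^2 + 6λ + 9 = 0.
Single eigenvalue λ = -3 with algebraic multiplicity 2.
Eigenvector v = (-1,-1); generalized eigenvector w with (A-λI)w=v is (1,2).
General solution: e^(-3t)[C_1·v + C_2·(t·v + w)].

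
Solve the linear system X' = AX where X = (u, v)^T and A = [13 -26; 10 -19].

u(t) = 3C_1e^(-3t)sin(2t) + 2C_1e^(-3t)cos(2t) + 2C_2e^(-3t)sin(2t) - 3C_2e^(-3t)cos(2t), v(t) = 2C_1e^(-3t)sin(2t) + C_1e^(-3t)cos(2t) + C_2e^(-3t)sin(2t) - 2C_2e^(-3t)cos(2t)

Coefficient matrix A = [[13, -26], [10, -19]].
Characteristic polynomial det(A - λI) = λ^2 + 6λ + 13 = 0.
Eigenvalues λ = -3 ± 2i (complex conjugate pair).
For λ=-3+2i: an eigenvector is (2,1) - i(3,2) = (2 - 3i, 1 - 2i).
A real fundamental pair from Re and Im of e^((-3+2i)t)v: X_1 = e^(-3t)(cos(2t)·(2,1) + sin(2t)·(3,2)), X_2 = e^(-3t)(sin(2t)·(2,1) - cos(2t)·(3,2)).
General solution: C_1X_1 + C_2X_2.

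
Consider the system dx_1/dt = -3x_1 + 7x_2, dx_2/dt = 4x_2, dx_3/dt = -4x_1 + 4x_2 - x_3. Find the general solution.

Coefficient matrix A = [[-3, 7, 0], [0, 4, 0], [-4, 4, -1]].
det(A - λI) = 0 gives eigenvalues λ = -3, -1, 4.
For λ=-3: eigenvector (1,0,2).
For λ=-1: eigenvector (0,0,1).
For λ=4: eigenvector (1,1,0).
General solution: K_1e^(-3t)(1,0,2) + K_2e^(-t)(0,0,1) + K_3e^(4t)(1,1,0).

x_1(t) = K_1e^(-3t) + K_3e^(4t), x_2(t) = K_3e^(4t), x_3(t) = 2K_1e^(-3t) + K_2e^(-t)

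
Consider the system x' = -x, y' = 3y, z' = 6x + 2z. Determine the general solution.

Coefficient matrix A = [[-1, 0, 0], [0, 3, 0], [6, 0, 2]].
det(A - λI) = 0 gives eigenvalues λ = 2, 3, -1.
For λ=2: eigenvector (0,0,1).
For λ=3: eigenvector (0,1,0).
For λ=-1: eigenvector (1,0,-2).
General solution: K_1e^(2t)(0,0,1) + K_2e^(3t)(0,1,0) + K_3e^(-t)(1,0,-2).

x(t) = K_3e^(-t), y(t) = K_2e^(3t), z(t) = K_1e^(2t) - 2K_3e^(-t)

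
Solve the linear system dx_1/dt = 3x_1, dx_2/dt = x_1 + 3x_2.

x_1(t) = c_2e^(3t), x_2(t) = c_1e^(3t) + c_2te^(3t) - c_2e^(3t)

Coefficient matrix A = [[3, 0], [1, 3]].
Characteristic polynomial det(A - λI) = λ^2 - 6λ + 9 = 0.
Single eigenvalue λ = 3 with algebraic multiplicity 2.
Eigenvector v = (0,1); generalized eigenvector w with (A-λI)w=v is (1,-1).
General solution: e^(3t)[c_1·v + c_2·(t·v + w)].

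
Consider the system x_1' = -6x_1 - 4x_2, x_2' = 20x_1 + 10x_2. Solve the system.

Coefficient matrix A = [[-6, -4], [20, 10]].
Characteristic polynomial det(A - λI) = λ^2 - 4λ + 20 = 0.
Eigenvalues λ = 2 ± 4i (complex conjugate pair).
For λ=2+4i: an eigenvector is (-1,2) - i(0,-1) = (-1, 2 + i).
A real fundamental pair from Re and Im of e^((2+4i)t)v: X_1 = e^(2t)(cos(4t)·(-1,2) + sin(4t)·(0,-1)), X_2 = e^(2t)(sin(4t)·(-1,2) - cos(4t)·(0,-1)).
General solution: C_1X_1 + C_2X_2.

x_1(t) = -C_1e^(2t)cos(4t) - C_2e^(2t)sin(4t), x_2(t) = -C_1e^(2t)sin(4t) + 2C_1e^(2t)cos(4t) + 2C_2e^(2t)sin(4t) + C_2e^(2t)cos(4t)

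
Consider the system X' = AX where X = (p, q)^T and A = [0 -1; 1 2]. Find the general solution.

p(t) = -K_1e^(t) - K_2te^(t) - 2K_2e^(t), q(t) = K_1e^(t) + K_2te^(t) + 3K_2e^(t)

Coefficient matrix A = [[0, -1], [1, 2]].
Characteristic polynomial det(A - λI) = λ^2 - 2λ + 1 = 0.
Single eigenvalue λ = 1 with algebraic multiplicity 2.
Eigenvector v = (-1,1); generalized eigenvector w with (A-λI)w=v is (-2,3).
General solution: e^(t)[K_1·v + K_2·(t·v + w)].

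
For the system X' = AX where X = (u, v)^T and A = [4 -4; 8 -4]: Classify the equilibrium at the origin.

center

A = [[4,-4],[8,-4]]; det(A-λI) = λ^2 + 16.
λ = 0 ± 4i: zero real part.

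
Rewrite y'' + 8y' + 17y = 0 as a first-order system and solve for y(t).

Let x_1 = y, x_2 = y'. Then x_1' = x_2 and x_2' = -17x_1 - 8x_2.
A = [[0,1],[-17,-8]]; det(A-λI) = λ^2 + 8λ + 17.
Eigenvalues λ = -4 ± i.

y(t) = K_1e^(-4t)cos(t) + K_2e^(-4t)sin(t)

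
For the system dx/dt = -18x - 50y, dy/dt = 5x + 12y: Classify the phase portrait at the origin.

stable spiral

A = [[-18,-50],[5,12]]; det(A-λI) = λ^2 + 6λ + 34.
λ = -3 ± 5i: negative real part.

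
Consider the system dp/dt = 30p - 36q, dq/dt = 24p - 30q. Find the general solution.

p(t) = K_1e^(-6t) - 3K_2e^(6t), q(t) = K_1e^(-6t) - 2K_2e^(6t)

Coefficient matrix A = [[30, -36], [24, -30]].
Characteristic polynomial det(A - λI) = λ^2 - 36 = 0.
Eigenvalues λ = -6, 6.
For λ=-6: (A-λI) row 1 is [36, -36], so an eigenvector is (1, 1).
For λ=6: (A-λI) row 1 is [24, -36], so an eigenvector is (-3, -2).
General solution: K_1e^(-6t)(1,1) + K_2e^(6t)(-3,-2).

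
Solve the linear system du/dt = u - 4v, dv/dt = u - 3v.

u(t) = -2c_1e^(-t) - 2c_2te^(-t) - c_2e^(-t), v(t) = -c_1e^(-t) - c_2te^(-t)

Coefficient matrix A = [[1, -4], [1, -3]].
Characteristic polynomial det(A - λI) = λ^2 + 2λ + 1 = 0.
Single eigenvalue λ = -1 with algebraic multiplicity 2.
Eigenvector v = (-2,-1); generalized eigenvector w with (A-λI)w=v is (-1,0).
General solution: e^(-t)[c_1·v + c_2·(t·v + w)].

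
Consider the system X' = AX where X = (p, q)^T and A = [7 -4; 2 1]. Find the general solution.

p(t) = 2K_1e^(5t) - K_2e^(3t), q(t) = K_1e^(5t) - K_2e^(3t)

Coefficient matrix A = [[7, -4], [2, 1]].
Characteristic polynomial det(A - λI) = λ^2 - 8λ + 15 = 0.
Eigenvalues λ = 5, 3.
For λ=5: (A-λI) row 1 is [2, -4], so an eigenvector is (2, 1).
For λ=3: (A-λI) row 1 is [4, -4], so an eigenvector is (-1, -1).
General solution: K_1e^(5t)(2,1) + K_2e^(3t)(-1,-1).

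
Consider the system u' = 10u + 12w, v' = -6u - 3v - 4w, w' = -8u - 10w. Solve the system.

Coefficient matrix A = [[10, 0, 12], [-6, -3, -4], [-8, 0, -10]].
det(A - λI) = 0 gives eigenvalues λ = -2, -3, 2.
For λ=-2: eigenvector (1,-2,-1).
For λ=-3: eigenvector (0,1,0).
For λ=2: eigenvector (3,-2,-2).
General solution: K_1e^(-2t)(1,-2,-1) + K_2e^(-3t)(0,1,0) + K_3e^(2t)(3,-2,-2).

u(t) = K_1e^(-2t) + 3K_3e^(2t), v(t) = -2K_1e^(-2t) + K_2e^(-3t) - 2K_3e^(2t), w(t) = -K_1e^(-2t) - 2K_3e^(2t)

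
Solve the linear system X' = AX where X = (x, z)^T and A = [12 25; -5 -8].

x(t) = c_1e^(2t)sin(5t) - 2c_1e^(2t)cos(5t) - 2c_2e^(2t)sin(5t) - c_2e^(2t)cos(5t), z(t) = c_1e^(2t)cos(5t) + c_2e^(2t)sin(5t)

Coefficient matrix A = [[12, 25], [-5, -8]].
Characteristic polynomial det(A - λI) = λ^2 - 4λ + 29 = 0.
Eigenvalues λ = 2 ± 5i (complex conjugate pair).
For λ=2+5i: an eigenvector is (-2,1) - i(1,0) = (-2 - i, 1).
A real fundamental pair from Re and Im of e^((2+5i)t)v: X_1 = e^(2t)(cos(5t)·(-2,1) + sin(5t)·(1,0)), X_2 = e^(2t)(sin(5t)·(-2,1) - cos(5t)·(1,0)).
General solution: c_1X_1 + c_2X_2.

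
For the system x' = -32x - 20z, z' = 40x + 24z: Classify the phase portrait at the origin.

stable spiral

A = [[-32,-20],[40,24]]; det(A-λI) = λ^2 + 8λ + 32.
λ = -4 ± 4i: negative real part.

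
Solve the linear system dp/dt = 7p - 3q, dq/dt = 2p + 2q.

p(t) = K_1e^(4t) + 3K_2e^(5t), q(t) = K_1e^(4t) + 2K_2e^(5t)

Coefficient matrix A = [[7, -3], [2, 2]].
Characteristic polynomial det(A - λI) = λ^2 - 9λ + 20 = 0.
Eigenvalues λ = 4, 5.
For λ=4: (A-λI) row 1 is [3, -3], so an eigenvector is (1, 1).
For λ=5: (A-λI) row 1 is [2, -3], so an eigenvector is (3, 2).
General solution: K_1e^(4t)(1,1) + K_2e^(5t)(3,2).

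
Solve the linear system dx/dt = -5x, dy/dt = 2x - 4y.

x(t) = K_2e^(-5t), y(t) = K_1e^(-4t) - 2K_2e^(-5t)

Coefficient matrix A = [[-5, 0], [2, -4]].
Characteristic polynomial det(A - λI) = λ^2 + 9λ + 20 = 0.
Eigenvalues λ = -4, -5.
For λ=-4: (A-λI) row 1 is [-1, 0], so an eigenvector is (0, 1).
For λ=-5: (A-λI) row 2 is [2, 1], so an eigenvector is (1, -2).
General solution: K_1e^(-4t)(0,1) + K_2e^(-5t)(1,-2).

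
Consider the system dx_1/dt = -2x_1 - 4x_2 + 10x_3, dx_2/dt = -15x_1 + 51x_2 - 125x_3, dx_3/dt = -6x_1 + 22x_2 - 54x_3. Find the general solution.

Coefficient matrix A = [[-2, -4, 10], [-15, 51, -125], [-6, 22, -54]].
det(A - λI) = 0 gives eigenvalues λ = -4, 1, -2.
For λ=-4: eigenvector (-1,2,1).
For λ=1: eigenvector (0,5,2).
For λ=-2: eigenvector (1,5,2).
General solution: c_1e^(-4t)(-1,2,1) + c_2e^(t)(0,5,2) + c_3e^(-2t)(1,5,2).

x_1(t) = -c_1e^(-4t) + c_3e^(-2t), x_2(t) = 2c_1e^(-4t) + 5c_2e^(t) + 5c_3e^(-2t), x_3(t) = c_1e^(-4t) + 2c_2e^(t) + 2c_3e^(-2t)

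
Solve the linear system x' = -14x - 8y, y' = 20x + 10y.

x(t) = K_1e^(-2t)sin(4t) - K_1e^(-2t)cos(4t) - K_2e^(-2t)sin(4t) - K_2e^(-2t)cos(4t), y(t) = -2K_1e^(-2t)sin(4t) + K_1e^(-2t)cos(4t) + K_2e^(-2t)sin(4t) + 2K_2e^(-2t)cos(4t)

Coefficient matrix A = [[-14, -8], [20, 10]].
Characteristic polynomial det(A - λI) = λ^2 + 4λ + 20 = 0.
Eigenvalues λ = -2 ± 4i (complex conjugate pair).
For λ=-2+4i: an eigenvector is (-1,1) - i(1,-2) = (-1 - i, 1 + 2i).
A real fundamental pair from Re and Im of e^((-2+4i)t)v: X_1 = e^(-2t)(cos(4t)·(-1,1) + sin(4t)·(1,-2)), X_2 = e^(-2t)(sin(4t)·(-1,1) - cos(4t)·(1,-2)).
General solution: K_1X_1 + K_2X_2.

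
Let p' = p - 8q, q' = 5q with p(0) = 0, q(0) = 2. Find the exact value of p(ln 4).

A = [[1,-8],[0,5]]; eigenvalues λ = 5, 1.
Eigenvectors: (-2,1) for λ=5, (-1,0) for λ=1.
From the initial condition, c_1 = 2, c_2 = -4.
p(ln 4) = (2)(4^5)(-2) + (-4)(4^1)(-1) = -4080.

-4080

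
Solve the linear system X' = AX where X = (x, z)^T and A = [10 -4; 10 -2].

Coefficient matrix A = [[10, -4], [10, -2]].
Characteristic polynomial det(A - λI) = λ^2 - 8λ + 20 = 0.
Eigenvalues λ = 4 ± 2i (complex conjugate pair).
For λ=4+2i: an eigenvector is (1,1) - i(1,2) = (1 - i, 1 - 2i).
A real fundamental pair from Re and Im of e^((4+2i)t)v: X_1 = e^(4t)(cos(2t)·(1,1) + sin(2t)·(1,2)), X_2 = e^(4t)(sin(2t)·(1,1) - cos(2t)·(1,2)).
General solution: K_1X_1 + K_2X_2.

x(t) = K_1e^(4t)sin(2t) + K_1e^(4t)cos(2t) + K_2e^(4t)sin(2t) - K_2e^(4t)cos(2t), z(t) = 2K_1e^(4t)sin(2t) + K_1e^(4t)cos(2t) + K_2e^(4t)sin(2t) - 2K_2e^(4t)cos(2t)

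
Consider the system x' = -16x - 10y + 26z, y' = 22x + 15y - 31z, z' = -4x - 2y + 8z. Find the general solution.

x(t) = C_1e^(4t) + 6C_2e^(t) + 2C_3e^(2t), y(t) = -2C_1e^(4t) - 5C_2e^(t) - C_3e^(2t), z(t) = 2C_2e^(t) + C_3e^(2t)

Coefficient matrix A = [[-16, -10, 26], [22, 15, -31], [-4, -2, 8]].
det(A - λI) = 0 gives eigenvalues λ = 4, 1, 2.
For λ=4: eigenvector (1,-2,0).
For λ=1: eigenvector (6,-5,2).
For λ=2: eigenvector (2,-1,1).
General solution: C_1e^(4t)(1,-2,0) + C_2e^(t)(6,-5,2) + C_3e^(2t)(2,-1,1).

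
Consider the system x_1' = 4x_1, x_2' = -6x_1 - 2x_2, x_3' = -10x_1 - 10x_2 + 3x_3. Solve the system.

Coefficient matrix A = [[4, 0, 0], [-6, -2, 0], [-10, -10, 3]].
det(A - λI) = 0 gives eigenvalues λ = -2, 4, 3.
For λ=-2: eigenvector (0,1,2).
For λ=4: eigenvector (1,-1,0).
For λ=3: eigenvector (0,0,1).
General solution: K_1e^(-2t)(0,1,2) + K_2e^(4t)(1,-1,0) + K_3e^(3t)(0,0,1).

x_1(t) = K_2e^(4t), x_2(t) = K_1e^(-2t) - K_2e^(4t), x_3(t) = 2K_1e^(-2t) + K_3e^(3t)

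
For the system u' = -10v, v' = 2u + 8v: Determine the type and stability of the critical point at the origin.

unstable spiral

A = [[0,-10],[2,8]]; det(A-λI) = λ^2 - 8λ + 20.
λ = 4 ± 2i: positive real part.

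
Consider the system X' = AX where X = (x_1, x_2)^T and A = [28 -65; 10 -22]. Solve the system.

Coefficient matrix A = [[28, -65], [10, -22]].
Characteristic polynomial det(A - λI) = λ^2 - 6λ + 34 = 0.
Eigenvalues λ = 3 ± 5i (complex conjugate pair).
For λ=3+5i: an eigenvector is (-2,-1) - i(3,1) = (-2 - 3i, -1 - i).
A real fundamental pair from Re and Im of e^((3+5i)t)v: X_1 = e^(3t)(cos(5t)·(-2,-1) + sin(5t)·(3,1)), X_2 = e^(3t)(sin(5t)·(-2,-1) - cos(5t)·(3,1)).
General solution: C_1X_1 + C_2X_2.

x_1(t) = 3C_1e^(3t)sin(5t) - 2C_1e^(3t)cos(5t) - 2C_2e^(3t)sin(5t) - 3C_2e^(3t)cos(5t), x_2(t) = C_1e^(3t)sin(5t) - C_1e^(3t)cos(5t) - C_2e^(3t)sin(5t) - C_2e^(3t)cos(5t)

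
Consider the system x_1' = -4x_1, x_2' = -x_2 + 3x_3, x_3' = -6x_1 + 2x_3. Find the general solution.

x_1(t) = K_1e^(-4t), x_2(t) = -K_1e^(-4t) + K_2e^(-t) + K_3e^(2t), x_3(t) = K_1e^(-4t) + K_3e^(2t)

Coefficient matrix A = [[-4, 0, 0], [0, -1, 3], [-6, 0, 2]].
det(A - λI) = 0 gives eigenvalues λ = -4, -1, 2.
For λ=-4: eigenvector (1,-1,1).
For λ=-1: eigenvector (0,1,0).
For λ=2: eigenvector (0,1,1).
General solution: K_1e^(-4t)(1,-1,1) + K_2e^(-t)(0,1,0) + K_3e^(2t)(0,1,1).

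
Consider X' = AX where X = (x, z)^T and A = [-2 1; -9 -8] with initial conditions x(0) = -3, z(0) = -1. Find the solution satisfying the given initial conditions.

Coefficient matrix A = [[-2, 1], [-9, -8]].
Characteristic polynomial det(A - λI) = λ^2 + 10λ + 25 = 0.
Single eigenvalue λ = -5 with algebraic multiplicity 2.
Eigenvector v = (-1,3); generalized eigenvector w with (A-λI)w=v is (-1,2).
General solution: e^(-5t)[K_1·v + K_2·(t·v + w)].
Applying x(0)=-3, z(0)=-1 gives K_1=-7, K_2=10.

x(t) = -10te^(-5t) - 3e^(-5t), z(t) = 30te^(-5t) - e^(-5t)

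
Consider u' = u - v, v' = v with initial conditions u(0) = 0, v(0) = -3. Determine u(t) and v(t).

Coefficient matrix A = [[1, -1], [0, 1]].
Characteristic polynomial det(A - λI) = λ^2 - 2λ + 1 = 0.
Single eigenvalue λ = 1 with algebraic multiplicity 2.
Eigenvector v = (-1,0); generalized eigenvector w with (A-λI)w=v is (-2,1).
General solution: e^(t)[c_1·v + c_2·(t·v + w)].
Applying u(0)=0, v(0)=-3 gives c_1=6, c_2=-3.

u(t) = 3te^(t), v(t) = -3e^(t)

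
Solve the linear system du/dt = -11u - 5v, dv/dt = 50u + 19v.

Coefficient matrix A = [[-11, -5], [50, 19]].
Characteristic polynomial det(A - λI) = λ^2 - 8λ + 41 = 0.
Eigenvalues λ = 4 ± 5i (complex conjugate pair).
For λ=4+5i: an eigenvector is (-1,3) - i(0,-1) = (-1, 3 + i).
A real fundamental pair from Re and Im of e^((4+5i)t)v: X_1 = e^(4t)(cos(5t)·(-1,3) + sin(5t)·(0,-1)), X_2 = e^(4t)(sin(5t)·(-1,3) - cos(5t)·(0,-1)).
General solution: c_1X_1 + c_2X_2.

u(t) = -c_1e^(4t)cos(5t) - c_2e^(4t)sin(5t), v(t) = -c_1e^(4t)sin(5t) + 3c_1e^(4t)cos(5t) + 3c_2e^(4t)sin(5t) + c_2e^(4t)cos(5t)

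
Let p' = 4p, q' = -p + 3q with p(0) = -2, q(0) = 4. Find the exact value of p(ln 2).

A = [[4,0],[-1,3]]; eigenvalues λ = 3, 4.
Eigenvectors: (0,1) for λ=3, (-1,1) for λ=4.
From the initial condition, c_1 = 2, c_2 = 2.
p(ln 2) = (2)(2^3)(0) + (2)(2^4)(-1) = -32.

-32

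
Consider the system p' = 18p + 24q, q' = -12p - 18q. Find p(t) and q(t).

p(t) = -2c_1e^(6t) + c_2e^(-6t), q(t) = c_1e^(6t) - c_2e^(-6t)

Coefficient matrix A = [[18, 24], [-12, -18]].
Characteristic polynomial det(A - λI) = λ^2 - 36 = 0.
Eigenvalues λ = 6, -6.
For λ=6: (A-λI) row 1 is [12, 24], so an eigenvector is (-2, 1).
For λ=-6: (A-λI) row 1 is [24, 24], so an eigenvector is (1, -1).
General solution: c_1e^(6t)(-2,1) + c_2e^(-6t)(1,-1).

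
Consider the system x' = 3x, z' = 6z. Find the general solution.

Coefficient matrix A = [[3, 0], [0, 6]].
Characteristic polynomial det(A - λI) = λ^2 - 9λ + 18 = 0.
Eigenvalues λ = 6, 3.
For λ=6: (A-λI) row 1 is [-3, 0], so an eigenvector is (0, 1).
For λ=3: (A-λI) row 2 is [0, 3], so an eigenvector is (-1, 0).
General solution: C_1e^(6t)(0,1) + C_2e^(3t)(-1,0).

x(t) = -C_2e^(3t), z(t) = C_1e^(6t)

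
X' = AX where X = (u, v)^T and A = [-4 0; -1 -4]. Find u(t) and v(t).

u(t) = K_2e^(-4t), v(t) = -K_1e^(-4t) - K_2te^(-4t) - K_2e^(-4t)

Coefficient matrix A = [[-4, 0], [-1, -4]].
Characteristic polynomial det(A - λI) = λ^2 + 8λ + 16 = 0.
Single eigenvalue λ = -4 with algebraic multiplicity 2.
Eigenvector v = (0,-1); generalized eigenvector w with (A-λI)w=v is (1,-1).
General solution: e^(-4t)[K_1·v + K_2·(t·v + w)].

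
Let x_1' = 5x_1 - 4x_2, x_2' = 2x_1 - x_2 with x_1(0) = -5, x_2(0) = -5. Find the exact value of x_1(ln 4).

-20

A = [[5,-4],[2,-1]]; eigenvalues λ = 3, 1.
Eigenvectors: (2,1) for λ=3, (1,1) for λ=1.
From the initial condition, c_1 = 0, c_2 = -5.
x_1(ln 4) = (0)(4^3)(2) + (-5)(4^1)(1) = -20.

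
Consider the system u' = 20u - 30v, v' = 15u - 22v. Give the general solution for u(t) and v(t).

u(t) = c_1e^(-t)sin(3t) + 3c_1e^(-t)cos(3t) + 3c_2e^(-t)sin(3t) - c_2e^(-t)cos(3t), v(t) = c_1e^(-t)sin(3t) + 2c_1e^(-t)cos(3t) + 2c_2e^(-t)sin(3t) - c_2e^(-t)cos(3t)

Coefficient matrix A = [[20, -30], [15, -22]].
Characteristic polynomial det(A - λI) = λ^2 + 2λ + 10 = 0.
Eigenvalues λ = -1 ± 3i (complex conjugate pair).
For λ=-1+3i: an eigenvector is (3,2) - i(1,1) = (3 - i, 2 - i).
A real fundamental pair from Re and Im of e^((-1+3i)t)v: X_1 = e^(-t)(cos(3t)·(3,2) + sin(3t)·(1,1)), X_2 = e^(-t)(sin(3t)·(3,2) - cos(3t)·(1,1)).
General solution: c_1X_1 + c_2X_2.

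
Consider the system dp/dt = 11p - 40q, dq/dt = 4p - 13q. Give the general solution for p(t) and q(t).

Coefficient matrix A = [[11, -40], [4, -13]].
Characteristic polynomial det(A - λI) = λ^2 + 2λ + 17 = 0.
Eigenvalues λ = -1 ± 4i (complex conjugate pair).
For λ=-1+4i: an eigenvector is (1,0) - i(3,1) = (1 - 3i, 0 - i).
A real fundamental pair from Re and Im of e^((-1+4i)t)v: X_1 = e^(-t)(cos(4t)·(1,0) + sin(4t)·(3,1)), X_2 = e^(-t)(sin(4t)·(1,0) - cos(4t)·(3,1)).
General solution: K_1X_1 + K_2X_2.

p(t) = 3K_1e^(-t)sin(4t) + K_1e^(-t)cos(4t) + K_2e^(-t)sin(4t) - 3K_2e^(-t)cos(4t), q(t) = K_1e^(-t)sin(4t) - K_2e^(-t)cos(4t)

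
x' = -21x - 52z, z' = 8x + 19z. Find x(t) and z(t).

x(t) = 2K_1e^(-t)sin(4t) - 3K_1e^(-t)cos(4t) - 3K_2e^(-t)sin(4t) - 2K_2e^(-t)cos(4t), z(t) = -K_1e^(-t)sin(4t) + K_1e^(-t)cos(4t) + K_2e^(-t)sin(4t) + K_2e^(-t)cos(4t)

Coefficient matrix A = [[-21, -52], [8, 19]].
Characteristic polynomial det(A - λI) = λ^2 + 2λ + 17 = 0.
Eigenvalues λ = -1 ± 4i (complex conjugate pair).
For λ=-1+4i: an eigenvector is (-3,1) - i(2,-1) = (-3 - 2i, 1 + i).
A real fundamental pair from Re and Im of e^((-1+4i)t)v: X_1 = e^(-t)(cos(4t)·(-3,1) + sin(4t)·(2,-1)), X_2 = e^(-t)(sin(4t)·(-3,1) - cos(4t)·(2,-1)).
General solution: K_1X_1 + K_2X_2.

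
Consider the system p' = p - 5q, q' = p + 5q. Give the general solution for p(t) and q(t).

p(t) = K_1e^(3t)sin(t) + 2K_1e^(3t)cos(t) + 2K_2e^(3t)sin(t) - K_2e^(3t)cos(t), q(t) = -K_1e^(3t)cos(t) - K_2e^(3t)sin(t)

Coefficient matrix A = [[1, -5], [1, 5]].
Characteristic polynomial det(A - λI) = λ^2 - 6λ + 10 = 0.
Eigenvalues λ = 3 ± i (complex conjugate pair).
For λ=3+i: an eigenvector is (2,-1) - i(1,0) = (2 - i, -1).
A real fundamental pair from Re and Im of e^((3+i)t)v: X_1 = e^(3t)(cos(t)·(2,-1) + sin(t)·(1,0)), X_2 = e^(3t)(sin(t)·(2,-1) - cos(t)·(1,0)).
General solution: K_1X_1 + K_2X_2.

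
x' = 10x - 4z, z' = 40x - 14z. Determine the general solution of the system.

x(t) = -K_1e^(-2t)cos(4t) - K_2e^(-2t)sin(4t), z(t) = -K_1e^(-2t)sin(4t) - 3K_1e^(-2t)cos(4t) - 3K_2e^(-2t)sin(4t) + K_2e^(-2t)cos(4t)

Coefficient matrix A = [[10, -4], [40, -14]].
Characteristic polynomial det(A - λI) = λ^2 + 4λ + 20 = 0.
Eigenvalues λ = -2 ± 4i (complex conjugate pair).
For λ=-2+4i: an eigenvector is (-1,-3) - i(0,-1) = (-1, -3 + i).
A real fundamental pair from Re and Im of e^((-2+4i)t)v: X_1 = e^(-2t)(cos(4t)·(-1,-3) + sin(4t)·(0,-1)), X_2 = e^(-2t)(sin(4t)·(-1,-3) - cos(4t)·(0,-1)).
General solution: K_1X_1 + K_2X_2.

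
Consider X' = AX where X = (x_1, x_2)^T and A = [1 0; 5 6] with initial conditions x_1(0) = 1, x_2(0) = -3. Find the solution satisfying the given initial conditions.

x_1(t) = e^(t), x_2(t) = -2e^(6t) - e^(t)

Coefficient matrix A = [[1, 0], [5, 6]].
Characteristic polynomial det(A - λI) = λ^2 - 7λ + 6 = 0.
Eigenvalues λ = 6, 1.
For λ=6: (A-λI) row 1 is [-5, 0], so an eigenvector is (0, -1).
For λ=1: (A-λI) row 2 is [5, 5], so an eigenvector is (-1, 1).
General solution: K_1e^(6t)(0,-1) + K_2e^(t)(-1,1).
Applying x_1(0)=1, x_2(0)=-3 gives K_1=2, K_2=-1.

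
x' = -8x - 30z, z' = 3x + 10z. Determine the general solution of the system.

Coefficient matrix A = [[-8, -30], [3, 10]].
Characteristic polynomial det(A - λI) = λ^2 - 2λ + 10 = 0.
Eigenvalues λ = 1 ± 3i (complex conjugate pair).
For λ=1+3i: an eigenvector is (-3,1) - i(-1,0) = (-3 + i, 1).
A real fundamental pair from Re and Im of e^((1+3i)t)v: X_1 = e^(t)(cos(3t)·(-3,1) + sin(3t)·(-1,0)), X_2 = e^(t)(sin(3t)·(-3,1) - cos(3t)·(-1,0)).
General solution: C_1X_1 + C_2X_2.

x(t) = -C_1e^(t)sin(3t) - 3C_1e^(t)cos(3t) - 3C_2e^(t)sin(3t) + C_2e^(t)cos(3t), z(t) = C_1e^(t)cos(3t) + C_2e^(t)sin(3t)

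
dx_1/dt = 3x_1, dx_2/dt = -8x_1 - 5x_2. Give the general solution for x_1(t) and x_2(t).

Coefficient matrix A = [[3, 0], [-8, -5]].
Characteristic polynomial det(A - λI) = λ^2 + 2λ - 15 = 0.
Eigenvalues λ = 3, -5.
For λ=3: (A-λI) row 2 is [-8, -8], so an eigenvector is (1, -1).
For λ=-5: (A-λI) row 1 is [8, 0], so an eigenvector is (0, -1).
General solution: K_1e^(3t)(1,-1) + K_2e^(-5t)(0,-1).

x_1(t) = K_1e^(3t), x_2(t) = -K_1e^(3t) - K_2e^(-5t)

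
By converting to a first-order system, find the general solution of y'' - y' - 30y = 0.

Let x_1 = y, x_2 = y'. Then x_1' = x_2 and x_2' = 30x_1 + x_2.
A = [[0,1],[30,1]]; det(A-λI) = λ^2 - λ - 30.
Eigenvalues λ = 6, -5 with eigenvectors (1,6), (1,-5).

y(t) = C_1e^(6t) + C_2e^(-5t)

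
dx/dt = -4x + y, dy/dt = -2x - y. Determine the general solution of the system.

Coefficient matrix A = [[-4, 1], [-2, -1]].
Characteristic polynomial det(A - λI) = λ^2 + 5λ + 6 = 0.
Eigenvalues λ = -2, -3.
For λ=-2: (A-λI) row 1 is [-2, 1], so an eigenvector is (-1, -2).
For λ=-3: (A-λI) row 1 is [-1, 1], so an eigenvector is (1, 1).
General solution: c_1e^(-2t)(-1,-2) + c_2e^(-3t)(1,1).

x(t) = -c_1e^(-2t) + c_2e^(-3t), y(t) = -2c_1e^(-2t) + c_2e^(-3t)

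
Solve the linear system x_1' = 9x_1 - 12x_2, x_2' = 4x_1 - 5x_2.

Coefficient matrix A = [[9, -12], [4, -5]].
Characteristic polynomial det(A - λI) = λ^2 - 4λ + 3 = 0.
Eigenvalues λ = 3, 1.
For λ=3: (A-λI) row 1 is [6, -12], so an eigenvector is (-2, -1).
For λ=1: (A-λI) row 1 is [8, -12], so an eigenvector is (-3, -2).
General solution: K_1e^(3t)(-2,-1) + K_2e^(t)(-3,-2).

x_1(t) = -2K_1e^(3t) - 3K_2e^(t), x_2(t) = -K_1e^(3t) - 2K_2e^(t)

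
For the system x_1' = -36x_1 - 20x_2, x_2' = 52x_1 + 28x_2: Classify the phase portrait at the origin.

A = [[-36,-20],[52,28]]; det(A-λI) = λ^2 + 8λ + 32.
λ = -4 ± 4i: negative real part.

stable spiral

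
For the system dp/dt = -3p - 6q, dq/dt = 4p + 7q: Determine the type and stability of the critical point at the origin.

unstable node

A = [[-3,-6],[4,7]]; det(A-λI) = λ^2 - 4λ + 3.
λ = 3, 1: both positive.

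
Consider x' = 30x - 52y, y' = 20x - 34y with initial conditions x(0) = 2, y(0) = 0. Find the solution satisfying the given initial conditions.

Coefficient matrix A = [[30, -52], [20, -34]].
Characteristic polynomial det(A - λI) = λ^2 + 4λ + 20 = 0.
Eigenvalues λ = -2 ± 4i (complex conjugate pair).
For λ=-2+4i: an eigenvector is (-3,-2) - i(2,1) = (-3 - 2i, -2 - i).
A real fundamental pair from Re and Im of e^((-2+4i)t)v: X_1 = e^(-2t)(cos(4t)·(-3,-2) + sin(4t)·(2,1)), X_2 = e^(-2t)(sin(4t)·(-3,-2) - cos(4t)·(2,1)).
General solution: K_1X_1 + K_2X_2.
Applying x(0)=2, y(0)=0 gives K_1=2, K_2=-4.

x(t) = 16e^(-2t)sin(4t) + 2e^(-2t)cos(4t), y(t) = 10e^(-2t)sin(4t)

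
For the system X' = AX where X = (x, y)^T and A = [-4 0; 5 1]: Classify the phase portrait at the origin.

A = [[-4,0],[5,1]]; det(A-λI) = λ^2 + 3λ - 4.
λ = -4, 1: opposite signs.

saddle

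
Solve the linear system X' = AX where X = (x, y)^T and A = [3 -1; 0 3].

Coefficient matrix A = [[3, -1], [0, 3]].
Characteristic polynomial det(A - λI) = λ^2 - 6λ + 9 = 0.
Single eigenvalue λ = 3 with algebraic multiplicity 2.
Eigenvector v = (-1,0); generalized eigenvector w with (A-λI)w=v is (-3,1).
General solution: e^(3t)[C_1·v + C_2·(t·v + w)].

x(t) = -C_1e^(3t) - C_2te^(3t) - 3C_2e^(3t), y(t) = C_2e^(3t)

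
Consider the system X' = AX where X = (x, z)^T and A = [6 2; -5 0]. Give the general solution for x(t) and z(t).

Coefficient matrix A = [[6, 2], [-5, 0]].
Characteristic polynomial det(A - λI) = λ^2 - 6λ + 10 = 0.
Eigenvalues λ = 3 ± i (complex conjugate pair).
For λ=3+i: an eigenvector is (-1,1) - i(-1,2) = (-1 + i, 1 - 2i).
A real fundamental pair from Re and Im of e^((3+i)t)v: X_1 = e^(3t)(cos(t)·(-1,1) + sin(t)·(-1,2)), X_2 = e^(3t)(sin(t)·(-1,1) - cos(t)·(-1,2)).
General solution: K_1X_1 + K_2X_2.

x(t) = -K_1e^(3t)sin(t) - K_1e^(3t)cos(t) - K_2e^(3t)sin(t) + K_2e^(3t)cos(t), z(t) = 2K_1e^(3t)sin(t) + K_1e^(3t)cos(t) + K_2e^(3t)sin(t) - 2K_2e^(3t)cos(t)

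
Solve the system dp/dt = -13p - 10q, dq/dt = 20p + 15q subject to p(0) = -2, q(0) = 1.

p(t) = 9e^(t)sin(2t) - 2e^(t)cos(2t), q(t) = -13e^(t)sin(2t) + e^(t)cos(2t)

Coefficient matrix A = [[-13, -10], [20, 15]].
Characteristic polynomial det(A - λI) = λ^2 - 2λ + 5 = 0.
Eigenvalues λ = 1 ± 2i (complex conjugate pair).
For λ=1+2i: an eigenvector is (1,-1) - i(-2,3) = (1 + 2i, -1 - 3i).
A real fundamental pair from Re and Im of e^((1+2i)t)v: X_1 = e^(t)(cos(2t)·(1,-1) + sin(2t)·(-2,3)), X_2 = e^(t)(sin(2t)·(1,-1) - cos(2t)·(-2,3)).
General solution: K_1X_1 + K_2X_2.
Applying p(0)=-2, q(0)=1 gives K_1=-4, K_2=1.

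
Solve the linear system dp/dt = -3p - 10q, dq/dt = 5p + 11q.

p(t) = -K_1e^(4t)sin(t) + 3K_1e^(4t)cos(t) + 3K_2e^(4t)sin(t) + K_2e^(4t)cos(t), q(t) = K_1e^(4t)sin(t) - 2K_1e^(4t)cos(t) - 2K_2e^(4t)sin(t) - K_2e^(4t)cos(t)

Coefficient matrix A = [[-3, -10], [5, 11]].
Characteristic polynomial det(A - λI) = λ^2 - 8λ + 17 = 0.
Eigenvalues λ = 4 ± i (complex conjugate pair).
For λ=4+i: an eigenvector is (3,-2) - i(-1,1) = (3 + i, -2 - i).
A real fundamental pair from Re and Im of e^((4+i)t)v: X_1 = e^(4t)(cos(t)·(3,-2) + sin(t)·(-1,1)), X_2 = e^(4t)(sin(t)·(3,-2) - cos(t)·(-1,1)).
General solution: K_1X_1 + K_2X_2.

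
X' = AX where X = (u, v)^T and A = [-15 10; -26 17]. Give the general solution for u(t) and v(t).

u(t) = -2K_1e^(t)sin(2t) - K_1e^(t)cos(2t) - K_2e^(t)sin(2t) + 2K_2e^(t)cos(2t), v(t) = -3K_1e^(t)sin(2t) - 2K_1e^(t)cos(2t) - 2K_2e^(t)sin(2t) + 3K_2e^(t)cos(2t)

Coefficient matrix A = [[-15, 10], [-26, 17]].
Characteristic polynomial det(A - λI) = λ^2 - 2λ + 5 = 0.
Eigenvalues λ = 1 ± 2i (complex conjugate pair).
For λ=1+2i: an eigenvector is (-1,-2) - i(-2,-3) = (-1 + 2i, -2 + 3i).
A real fundamental pair from Re and Im of e^((1+2i)t)v: X_1 = e^(t)(cos(2t)·(-1,-2) + sin(2t)·(-2,-3)), X_2 = e^(t)(sin(2t)·(-1,-2) - cos(2t)·(-2,-3)).
General solution: K_1X_1 + K_2X_2.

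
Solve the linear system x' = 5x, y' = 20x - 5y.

x(t) = C_1e^(5t), y(t) = 2C_1e^(5t) + C_2e^(-5t)

Coefficient matrix A = [[5, 0], [20, -5]].
Characteristic polynomial det(A - λI) = λ^2 - 25 = 0.
Eigenvalues λ = 5, -5.
For λ=5: (A-λI) row 2 is [20, -10], so an eigenvector is (1, 2).
For λ=-5: (A-λI) row 1 is [10, 0], so an eigenvector is (0, 1).
General solution: C_1e^(5t)(1,2) + C_2e^(-5t)(0,1).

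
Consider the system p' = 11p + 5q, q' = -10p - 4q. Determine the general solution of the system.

Coefficient matrix A = [[11, 5], [-10, -4]].
Characteristic polynomial det(A - λI) = λ^2 - 7λ + 6 = 0.
Eigenvalues λ = 6, 1.
For λ=6: (A-λI) row 1 is [5, 5], so an eigenvector is (-1, 1).
For λ=1: (A-λI) row 1 is [10, 5], so an eigenvector is (1, -2).
General solution: C_1e^(6t)(-1,1) + C_2e^(t)(1,-2).

p(t) = -C_1e^(6t) + C_2e^(t), q(t) = C_1e^(6t) - 2C_2e^(t)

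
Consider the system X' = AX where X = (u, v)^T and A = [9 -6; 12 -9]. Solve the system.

Coefficient matrix A = [[9, -6], [12, -9]].
Characteristic polynomial det(A - λI) = λ^2 - 9 = 0.
Eigenvalues λ = 3, -3.
For λ=3: (A-λI) row 1 is [6, -6], so an eigenvector is (-1, -1).
For λ=-3: (A-λI) row 1 is [12, -6], so an eigenvector is (-1, -2).
General solution: K_1e^(3t)(-1,-1) + K_2e^(-3t)(-1,-2).

u(t) = -K_1e^(3t) - K_2e^(-3t), v(t) = -K_1e^(3t) - 2K_2e^(-3t)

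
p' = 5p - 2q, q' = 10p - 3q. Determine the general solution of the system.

Coefficient matrix A = [[5, -2], [10, -3]].
Characteristic polynomial det(A - λI) = λ^2 - 2λ + 5 = 0.
Eigenvalues λ = 1 ± 2i (complex conjugate pair).
For λ=1+2i: an eigenvector is (1,2) - i(0,1) = (1, 2 - i).
A real fundamental pair from Re and Im of e^((1+2i)t)v: X_1 = e^(t)(cos(2t)·(1,2) + sin(2t)·(0,1)), X_2 = e^(t)(sin(2t)·(1,2) - cos(2t)·(0,1)).
General solution: c_1X_1 + c_2X_2.

p(t) = c_1e^(t)cos(2t) + c_2e^(t)sin(2t), q(t) = c_1e^(t)sin(2t) + 2c_1e^(t)cos(2t) + 2c_2e^(t)sin(2t) - c_2e^(t)cos(2t)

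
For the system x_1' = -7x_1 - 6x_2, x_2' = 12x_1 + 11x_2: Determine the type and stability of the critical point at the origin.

A = [[-7,-6],[12,11]]; det(A-λI) = λ^2 - 4λ - 5.
λ = 5, -1: opposite signs.

saddle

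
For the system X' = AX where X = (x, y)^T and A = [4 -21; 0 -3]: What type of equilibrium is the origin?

A = [[4,-21],[0,-3]]; det(A-λI) = λ^2 - λ - 12.
λ = -3, 4: opposite signs.

saddle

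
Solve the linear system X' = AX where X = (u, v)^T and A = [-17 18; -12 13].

Coefficient matrix A = [[-17, 18], [-12, 13]].
Characteristic polynomial det(A - λI) = λ^2 + 4λ - 5 = 0.
Eigenvalues λ = -5, 1.
For λ=-5: (A-λI) row 1 is [-12, 18], so an eigenvector is (-3, -2).
For λ=1: (A-λI) row 1 is [-18, 18], so an eigenvector is (1, 1).
General solution: c_1e^(-5t)(-3,-2) + c_2e^(t)(1,1).

u(t) = -3c_1e^(-5t) + c_2e^(t), v(t) = -2c_1e^(-5t) + c_2e^(t)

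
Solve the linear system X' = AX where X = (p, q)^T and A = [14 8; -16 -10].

Coefficient matrix A = [[14, 8], [-16, -10]].
Characteristic polynomial det(A - λI) = λ^2 - 4λ - 12 = 0.
Eigenvalues λ = 6, -2.
For λ=6: (A-λI) row 1 is [8, 8], so an eigenvector is (1, -1).
For λ=-2: (A-λI) row 1 is [16, 8], so an eigenvector is (1, -2).
General solution: K_1e^(6t)(1,-1) + K_2e^(-2t)(1,-2).

p(t) = K_1e^(6t) + K_2e^(-2t), q(t) = -K_1e^(6t) - 2K_2e^(-2t)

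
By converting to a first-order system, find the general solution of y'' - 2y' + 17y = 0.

Let x_1 = y, x_2 = y'. Then x_1' = x_2 and x_2' = -17x_1 + 2x_2.
A = [[0,1],[-17,2]]; det(A-λI) = λ^2 - 2λ + 17.
Eigenvalues λ = 1 ± 4i.

y(t) = K_1e^(t)cos(4t) + K_2e^(t)sin(4t)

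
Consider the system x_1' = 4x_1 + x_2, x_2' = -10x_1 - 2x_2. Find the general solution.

x_1(t) = c_1e^(t)sin(t) - c_2e^(t)cos(t), x_2(t) = -3c_1e^(t)sin(t) + c_1e^(t)cos(t) + c_2e^(t)sin(t) + 3c_2e^(t)cos(t)

Coefficient matrix A = [[4, 1], [-10, -2]].
Characteristic polynomial det(A - λI) = λ^2 - 2λ + 2 = 0.
Eigenvalues λ = 1 ± i (complex conjugate pair).
For λ=1+i: an eigenvector is (0,1) - i(1,-3) = (0 - i, 1 + 3i).
A real fundamental pair from Re and Im of e^((1+i)t)v: X_1 = e^(t)(cos(t)·(0,1) + sin(t)·(1,-3)), X_2 = e^(t)(sin(t)·(0,1) - cos(t)·(1,-3)).
General solution: c_1X_1 + c_2X_2.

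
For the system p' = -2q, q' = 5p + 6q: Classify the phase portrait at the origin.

unstable spiral

A = [[0,-2],[5,6]]; det(A-λI) = λ^2 - 6λ + 10.
λ = 3 ± i: positive real part.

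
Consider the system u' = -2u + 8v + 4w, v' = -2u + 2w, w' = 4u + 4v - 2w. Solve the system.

Coefficient matrix A = [[-2, 8, 4], [-2, 0, 2], [4, 4, -2]].
det(A - λI) = 0 gives eigenvalues λ = -4, 2, -2.
For λ=-4: eigenvector (0,1,-2).
For λ=2: eigenvector (1,0,1).
For λ=-2: eigenvector (-1,1,-2).
General solution: c_1e^(-4t)(0,1,-2) + c_2e^(2t)(1,0,1) + c_3e^(-2t)(-1,1,-2).

u(t) = c_2e^(2t) - c_3e^(-2t), v(t) = c_1e^(-4t) + c_3e^(-2t), w(t) = -2c_1e^(-4t) + c_2e^(2t) - 2c_3e^(-2t)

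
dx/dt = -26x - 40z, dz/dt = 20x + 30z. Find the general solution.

x(t) = C_1e^(2t)sin(4t) - 3C_1e^(2t)cos(4t) - 3C_2e^(2t)sin(4t) - C_2e^(2t)cos(4t), z(t) = -C_1e^(2t)sin(4t) + 2C_1e^(2t)cos(4t) + 2C_2e^(2t)sin(4t) + C_2e^(2t)cos(4t)

Coefficient matrix A = [[-26, -40], [20, 30]].
Characteristic polynomial det(A - λI) = λ^2 - 4λ + 20 = 0.
Eigenvalues λ = 2 ± 4i (complex conjugate pair).
For λ=2+4i: an eigenvector is (-3,2) - i(1,-1) = (-3 - i, 2 + i).
A real fundamental pair from Re and Im of e^((2+4i)t)v: X_1 = e^(2t)(cos(4t)·(-3,2) + sin(4t)·(1,-1)), X_2 = e^(2t)(sin(4t)·(-3,2) - cos(4t)·(1,-1)).
General solution: C_1X_1 + C_2X_2.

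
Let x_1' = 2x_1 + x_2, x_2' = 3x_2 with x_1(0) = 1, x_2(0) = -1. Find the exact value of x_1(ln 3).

-9

A = [[2,1],[0,3]]; eigenvalues λ = 3, 2.
Eigenvectors: (1,1) for λ=3, (-1,0) for λ=2.
From the initial condition, c_1 = -1, c_2 = -2.
x_1(ln 3) = (-1)(3^3)(1) + (-2)(3^2)(-1) = -9.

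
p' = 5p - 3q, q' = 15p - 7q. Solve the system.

Coefficient matrix A = [[5, -3], [15, -7]].
Characteristic polynomial det(A - λI) = λ^2 + 2λ + 10 = 0.
Eigenvalues λ = -1 ± 3i (complex conjugate pair).
For λ=-1+3i: an eigenvector is (0,-1) - i(1,2) = (0 - i, -1 - 2i).
A real fundamental pair from Re and Im of e^((-1+3i)t)v: X_1 = e^(-t)(cos(3t)·(0,-1) + sin(3t)·(1,2)), X_2 = e^(-t)(sin(3t)·(0,-1) - cos(3t)·(1,2)).
General solution: c_1X_1 + c_2X_2.

p(t) = c_1e^(-t)sin(3t) - c_2e^(-t)cos(3t), q(t) = 2c_1e^(-t)sin(3t) - c_1e^(-t)cos(3t) - c_2e^(-t)sin(3t) - 2c_2e^(-t)cos(3t)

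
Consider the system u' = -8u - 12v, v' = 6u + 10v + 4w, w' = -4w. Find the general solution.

Coefficient matrix A = [[-8, -12, 0], [6, 10, 4], [0, 0, -4]].
det(A - λI) = 0 gives eigenvalues λ = -4, -2, 4.
For λ=-4: eigenvector (-3,1,1).
For λ=-2: eigenvector (-2,1,0).
For λ=4: eigenvector (-1,1,0).
General solution: c_1e^(-4t)(-3,1,1) + c_2e^(-2t)(-2,1,0) + c_3e^(4t)(-1,1,0).

u(t) = -3c_1e^(-4t) - 2c_2e^(-2t) - c_3e^(4t), v(t) = c_1e^(-4t) + c_2e^(-2t) + c_3e^(4t), w(t) = c_1e^(-4t)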